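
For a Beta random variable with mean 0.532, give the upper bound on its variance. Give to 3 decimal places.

0.249

For fixed mean μ the Beta variance is μ(1−μ)/(α+β+1), increasing as α+β decreases.
Its least upper bound (not attained) is μ(1−μ) = 0.532·0.468 = 0.249.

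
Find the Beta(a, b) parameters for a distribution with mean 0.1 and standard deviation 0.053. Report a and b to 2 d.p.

a = 3.10, b = 27.94

First σ² = 0.002809. Setting a = μn, b = (1−μ)n with n = a+b,
μ(1−μ)/(n+1) = 0.002809 ⇒ n+1 = 0.09/0.002809 = 32.0399 ⇒ n = 31.0399.
Hence a = 0.1×31.0399 = 3.10, b = 0.9×31.0399 = 27.94.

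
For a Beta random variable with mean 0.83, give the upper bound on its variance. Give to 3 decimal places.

0.141

Var = μ(1−μ)/(α+β+1), which approaches μ(1−μ) as α+β → 0.
So the supremum is μ(1−μ) = 0.83×0.17 = 0.141.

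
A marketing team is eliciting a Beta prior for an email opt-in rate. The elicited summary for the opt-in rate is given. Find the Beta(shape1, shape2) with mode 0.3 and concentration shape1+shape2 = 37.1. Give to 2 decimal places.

shape1 = 11.53, shape2 = 25.57

Mode = (shape1−1)/(κ−2) with κ = shape1+shape2, so shape1−1 = 0.3·35.1 = 10.53.
shape1 = 11.53; shape2 = κ − shape1 = 25.57.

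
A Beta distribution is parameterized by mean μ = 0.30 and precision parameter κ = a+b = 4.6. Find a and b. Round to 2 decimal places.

a = μκ = 0.30×4.6 = 1.38 and b = (1−μ)κ = 0.70×4.6 = 3.22.

a = 1.38, b = 3.22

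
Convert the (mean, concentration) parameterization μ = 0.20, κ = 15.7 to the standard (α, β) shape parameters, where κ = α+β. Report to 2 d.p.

α = 3.14, β = 12.56

Split κ in proportion μ : (1−μ): α = 0.20·15.7 = 3.14, β = 15.7 − 3.14 = 12.56.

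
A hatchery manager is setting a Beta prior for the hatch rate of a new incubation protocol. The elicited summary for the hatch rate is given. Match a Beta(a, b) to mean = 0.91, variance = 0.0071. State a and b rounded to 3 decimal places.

Write ν = a+b; then a = μν and Var = μ(1−μ)/(ν+1).
ν = μ(1−μ)/Var − 1 = 0.0819/0.0071 − 1 = 10.5352.
a = 0.91·10.5352 = 9.587, b = 0.09·10.5352 = 0.948.

a = 9.587, b = 0.948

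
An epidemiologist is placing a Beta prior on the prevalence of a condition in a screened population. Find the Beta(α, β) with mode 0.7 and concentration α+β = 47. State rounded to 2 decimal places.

Mode = (α−1)/(κ−2) with κ = α+β, so α−1 = 0.7·45 = 31.50.
α = 32.50; β = κ − α = 14.50.

α = 32.50, β = 14.50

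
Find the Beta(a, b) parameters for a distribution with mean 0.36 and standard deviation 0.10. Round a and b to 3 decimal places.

a = 7.934, b = 14.106

σ² = 0.10² = 0.0100.
With s = a+b, Var = μ(1−μ)/(s+1), so s+1 = (0.36×0.64)/0.0100 = 23.0400 and s = 22.0400.
a = μs = 7.934, b = (1−μ)s = 14.106.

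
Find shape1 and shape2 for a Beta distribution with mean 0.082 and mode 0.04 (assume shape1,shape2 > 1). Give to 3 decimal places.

shape1 = 1.796, shape2 = 20.109

Let s = shape1+shape2. Mean gives shape1 = μs = 0.082s; mode gives (shape1−1)/(s−2) = 0.04.
Substituting: 0.082s − 1 = 0.04(s−2) = 0.04s − 0.08, so 0.042s = 0.92 and s = 21.9048.
Then shape1 = 0.082×21.9048 = 1.796 and shape2 = s−shape1 = 20.109.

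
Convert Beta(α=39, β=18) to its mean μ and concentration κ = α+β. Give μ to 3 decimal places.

κ = α+β = 39+18 = 57; μ = α/κ = 39/57 = 0.684.

μ = 0.684, κ = 57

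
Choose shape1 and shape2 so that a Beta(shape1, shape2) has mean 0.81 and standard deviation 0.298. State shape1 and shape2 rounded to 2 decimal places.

shape1 = 0.59, shape2 = 0.14

Variance = 0.298² = 0.088804. The moment-matching identity shape1+shape2 = μ(1−μ)/Var − 1 gives
shape1+shape2 = 0.1539/0.088804 − 1 = 0.7330, so shape1 = μ·0.7330 = 0.59 and shape2 = (1−μ)·0.7330 = 0.14.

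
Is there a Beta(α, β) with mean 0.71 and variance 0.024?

Yes

The Beta variance bound is σ² < μ(1−μ).
Here μ(1−μ) = 0.71×0.29 = 0.2059, and 0.024 < 0.2059.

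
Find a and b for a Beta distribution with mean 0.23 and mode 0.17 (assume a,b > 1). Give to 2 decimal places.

Let s = a+b. Mean gives a = μs = 0.23s; mode gives (a−1)/(s−2) = 0.17.
Substituting: 0.23s − 1 = 0.17(s−2) = 0.17s − 0.34, so 0.06s = 0.66 and s = 11.0000.
Then a = 0.23×11.0000 = 2.53 and b = s−a = 8.47.

a = 2.53, b = 8.47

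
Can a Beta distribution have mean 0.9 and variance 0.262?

The Beta variance bound is σ² < μ(1−μ).
Here μ(1−μ) = 0.9×0.1 = 0.09, and 0.262 ≥ 0.09.

No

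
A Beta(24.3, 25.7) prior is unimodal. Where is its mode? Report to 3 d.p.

With α,β > 1, mode = (α−1)/(α+β−2) = 23.3/48.0 = 0.485.

0.485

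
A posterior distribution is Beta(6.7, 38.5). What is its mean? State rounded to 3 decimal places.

0.148

The Beta mean is α/(α+β) = 6.7/(6.7+38.5) = 0.148.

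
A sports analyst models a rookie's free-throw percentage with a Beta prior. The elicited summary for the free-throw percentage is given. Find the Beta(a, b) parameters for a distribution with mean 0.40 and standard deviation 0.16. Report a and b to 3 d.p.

a = 3.350, b = 5.025

σ² = 0.16² = 0.0256.
With s = a+b, Var = μ(1−μ)/(s+1), so s+1 = (0.40×0.60)/0.0256 = 9.3750 and s = 8.3750.
a = μs = 3.350, b = (1−μ)s = 5.025.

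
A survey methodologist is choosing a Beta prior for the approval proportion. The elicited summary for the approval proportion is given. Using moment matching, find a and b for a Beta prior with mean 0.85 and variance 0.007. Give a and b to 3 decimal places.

a = 14.632, b = 2.582

By moment matching, a+b = μ(1−μ)/σ² − 1 = (0.85·0.15)/0.007 − 1 = 18.2143 − 1 = 17.2143.
Since a/(a+b) = μ, a = 0.85·17.2143 = 14.632 and b = 0.15·17.2143 = 2.582.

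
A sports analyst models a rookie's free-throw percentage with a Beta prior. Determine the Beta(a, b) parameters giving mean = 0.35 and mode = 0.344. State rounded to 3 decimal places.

Let s = a+b. Mean gives a = μs = 0.35s; mode gives (a−1)/(s−2) = 0.344.
Substituting: 0.35s − 1 = 0.344(s−2) = 0.344s − 0.688, so 0.006s = 0.312 and s = 52.0000.
Then a = 0.35×52.0000 = 18.200 and b = s−a = 33.800.

a = 18.200, b = 33.800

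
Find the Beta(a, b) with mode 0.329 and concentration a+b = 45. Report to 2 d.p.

a = 15.15, b = 29.85

Since the density peak of Beta(a,b) is at (a−1)/(a+b−2),
a = 1 + 0.329(45−2) = 15.15 and b = 45 − 15.15 = 29.85.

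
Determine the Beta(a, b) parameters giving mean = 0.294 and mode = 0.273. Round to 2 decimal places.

Let s = a+b. Mean gives a = μs = 0.294s; mode gives (a−1)/(s−2) = 0.273.
Substituting: 0.294s − 1 = 0.273(s−2) = 0.273s − 0.546, so 0.021s = 0.454 and s = 21.6190.
Then a = 0.294×21.6190 = 6.36 and b = s−a = 15.26.

a = 6.36, b = 15.26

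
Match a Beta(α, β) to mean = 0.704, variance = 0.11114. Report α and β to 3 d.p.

α = 0.616, β = 0.259

Write ν = α+β; then α = μν and Var = μ(1−μ)/(ν+1).
ν = μ(1−μ)/Var − 1 = 0.208384/0.11114 − 1 = 0.8750.
α = 0.704·0.8750 = 0.616, β = 0.296·0.8750 = 0.259.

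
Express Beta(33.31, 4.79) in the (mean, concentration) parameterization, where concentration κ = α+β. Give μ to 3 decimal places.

μ = 0.874, κ = 38.10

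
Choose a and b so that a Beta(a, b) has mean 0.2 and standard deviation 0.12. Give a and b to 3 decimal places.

a = 2.022, b = 8.089

Variance = 0.12² = 0.0144. The moment-matching identity a+b = μ(1−μ)/Var − 1 gives
a+b = 0.16/0.0144 − 1 = 10.1111, so a = μ·10.1111 = 2.022 and b = (1−μ)·10.1111 = 8.089.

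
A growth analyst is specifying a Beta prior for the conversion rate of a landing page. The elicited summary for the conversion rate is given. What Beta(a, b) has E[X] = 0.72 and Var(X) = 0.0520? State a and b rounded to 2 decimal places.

a = 2.07, b = 0.81

Let s = a+b. The Beta variance is μ(1−μ)/(s+1).
So s+1 = μ(1−μ)/σ² = (0.72×0.28)/0.0520 = 0.2016/0.0520 = 3.8769, giving s = 2.8769.
Then a = μs = 0.72×2.8769 = 2.07 and b = (1−μ)s = 0.28×2.8769 = 0.81.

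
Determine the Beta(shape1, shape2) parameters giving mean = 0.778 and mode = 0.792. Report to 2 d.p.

With s = shape1+shape2: μ = shape1/s and mode = (shape1−1)/(s−2). Eliminating shape1 = μs,
μs − 1 = m(s−2) ⇒ s(μ−m) = 1−2m ⇒ s = -0.584/-0.014 = 41.7143.
So shape1 = μs = 32.45, shape2 = (1−μ)s = 9.26.

shape1 = 32.45, shape2 = 9.26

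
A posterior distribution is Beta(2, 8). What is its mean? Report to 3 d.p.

The Beta mean is α/(α+β) = 2/(2+8) = 0.200.

0.200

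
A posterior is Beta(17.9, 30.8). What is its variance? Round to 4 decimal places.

0.0047

μ = 17.9/48.7 = 0.367556; Var = μ(1−μ)/(α+β+1) = 0.2324587/49.7 = 0.0047.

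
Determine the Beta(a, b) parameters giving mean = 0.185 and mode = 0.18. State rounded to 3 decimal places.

a = 23.680, b = 104.320

Let s = a+b. Mean gives a = μs = 0.185s; mode gives (a−1)/(s−2) = 0.18.
Substituting: 0.185s − 1 = 0.18(s−2) = 0.18s − 0.36, so 0.005s = 0.64 and s = 128.0000.
Then a = 0.185×128.0000 = 23.680 and b = s−a = 104.320.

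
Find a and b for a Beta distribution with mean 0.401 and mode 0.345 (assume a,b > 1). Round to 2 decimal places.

a = 2.22, b = 3.32

With s = a+b: μ = a/s and mode = (a−1)/(s−2). Eliminating a = μs,
μs − 1 = m(s−2) ⇒ s(μ−m) = 1−2m ⇒ s = 0.310/0.056 = 5.5357.
So a = μs = 2.22, b = (1−μ)s = 3.32.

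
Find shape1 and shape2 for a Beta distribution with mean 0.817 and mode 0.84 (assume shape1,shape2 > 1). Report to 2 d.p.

shape1 = 24.15, shape2 = 5.41

Let s = shape1+shape2. Mean gives shape1 = μs = 0.817s; mode gives (shape1−1)/(s−2) = 0.84.
Substituting: 0.817s − 1 = 0.84(s−2) = 0.84s − 1.68, so -0.023s = -0.68 and s = 29.5652.
Then shape1 = 0.817×29.5652 = 24.15 and shape2 = s−shape1 = 5.41.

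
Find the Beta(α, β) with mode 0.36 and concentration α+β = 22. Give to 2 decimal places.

α = 8.20, β = 13.80

Since the density peak of Beta(α,β) is at (α−1)/(α+β−2),
α = 1 + 0.36(22−2) = 8.20 and β = 22 − 8.20 = 13.80.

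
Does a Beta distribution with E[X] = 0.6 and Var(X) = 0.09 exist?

Yes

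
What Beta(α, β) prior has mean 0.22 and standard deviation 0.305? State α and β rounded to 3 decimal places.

Variance = 0.305² = 0.093025. The moment-matching identity α+β = μ(1−μ)/Var − 1 gives
α+β = 0.1716/0.093025 − 1 = 0.8447, so α = μ·0.8447 = 0.186 and β = (1−μ)·0.8447 = 0.659.

α = 0.186, β = 0.659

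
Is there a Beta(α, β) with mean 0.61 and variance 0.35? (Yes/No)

No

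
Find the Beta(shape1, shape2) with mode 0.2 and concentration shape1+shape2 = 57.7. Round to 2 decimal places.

Mode = (shape1−1)/(κ−2) with κ = shape1+shape2, so shape1−1 = 0.2·55.7 = 11.14.
shape1 = 12.14; shape2 = κ − shape1 = 45.56.

shape1 = 12.14, shape2 = 45.56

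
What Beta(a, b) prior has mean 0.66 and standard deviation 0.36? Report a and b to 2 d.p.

a = 0.48, b = 0.25

σ² = 0.36² = 0.1296.
With s = a+b, Var = μ(1−μ)/(s+1), so s+1 = (0.66×0.34)/0.1296 = 1.7315 and s = 0.7315.
a = μs = 0.48, b = (1−μ)s = 0.25.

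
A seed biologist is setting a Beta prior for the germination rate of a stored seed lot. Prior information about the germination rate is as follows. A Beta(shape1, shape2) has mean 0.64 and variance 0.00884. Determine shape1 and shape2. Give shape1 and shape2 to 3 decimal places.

shape1 = 16.041, shape2 = 9.023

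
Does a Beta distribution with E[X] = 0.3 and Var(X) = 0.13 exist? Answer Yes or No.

Yes

For any Beta, Var(X) < E[X]·(1−E[X]).
Here μ(1−μ) = 0.3×0.7 = 0.21, and 0.13 < 0.21.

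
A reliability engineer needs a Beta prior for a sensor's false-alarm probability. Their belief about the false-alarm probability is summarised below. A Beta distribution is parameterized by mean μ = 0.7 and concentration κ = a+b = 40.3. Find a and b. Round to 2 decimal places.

a = 28.21, b = 12.09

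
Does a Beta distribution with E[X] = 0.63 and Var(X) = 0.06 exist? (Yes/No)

Yes

A Beta with mean μ has variance μ(1−μ)/(α+β+1) < μ(1−μ).
Here μ(1−μ) = 0.63×0.37 = 0.2331, and 0.06 < 0.2331.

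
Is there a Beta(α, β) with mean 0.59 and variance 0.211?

A Beta with mean μ has variance μ(1−μ)/(α+β+1) < μ(1−μ).
Here μ(1−μ) = 0.59×0.41 = 0.2419, and 0.211 < 0.2419.

Yes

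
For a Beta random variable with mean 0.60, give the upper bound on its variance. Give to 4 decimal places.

0.2400

Var = μ(1−μ)/(α+β+1), which approaches μ(1−μ) as α+β → 0.
So the supremum is μ(1−μ) = 0.60×0.40 = 0.2400.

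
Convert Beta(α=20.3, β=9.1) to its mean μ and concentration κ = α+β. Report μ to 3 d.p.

μ = 0.690, κ = 29.4

κ = α+β = 20.3+9.1 = 29.4; μ = α/κ = 20.3/29.4 = 0.690.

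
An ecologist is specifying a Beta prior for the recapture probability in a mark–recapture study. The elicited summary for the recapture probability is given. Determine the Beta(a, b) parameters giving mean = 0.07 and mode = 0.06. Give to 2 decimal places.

a = 6.16, b = 81.84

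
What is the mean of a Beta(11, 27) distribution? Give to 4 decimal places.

0.2895

E[X] = α/(α+β) = 11/38 = 0.2895.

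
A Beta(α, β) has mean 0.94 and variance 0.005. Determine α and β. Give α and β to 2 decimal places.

α = 9.66, β = 0.62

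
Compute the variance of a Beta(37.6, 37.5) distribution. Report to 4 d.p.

0.0033

Var = αβ/[(α+β)²(α+β+1)] = (37.6×37.5)/(75.1²×76.1) = 1410.00/429204.761 = 0.0033.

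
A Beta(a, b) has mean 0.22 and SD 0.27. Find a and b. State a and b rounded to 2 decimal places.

Variance = 0.27² = 0.0729. The moment-matching identity a+b = μ(1−μ)/Var − 1 gives
a+b = 0.1716/0.0729 − 1 = 1.3539, so a = μ·1.3539 = 0.30 and b = (1−μ)·1.3539 = 1.06.

a = 0.30, b = 1.06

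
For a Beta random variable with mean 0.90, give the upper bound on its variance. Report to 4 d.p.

For fixed mean μ the Beta variance is μ(1−μ)/(α+β+1), increasing as α+β decreases.
Its least upper bound (not attained) is μ(1−μ) = 0.90·0.10 = 0.0900.

0.0900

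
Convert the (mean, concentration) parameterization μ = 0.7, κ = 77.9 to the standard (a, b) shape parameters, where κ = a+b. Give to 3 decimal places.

a = μκ = 0.7×77.9 = 54.530 and b = (1−μ)κ = 0.3×77.9 = 23.370.

a = 54.530, b = 23.370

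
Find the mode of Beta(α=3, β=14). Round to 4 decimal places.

The density x^(α−1)(1−x)^(β−1) is maximised at (α−1)/(α+β−2) = 2/15 = 0.1333.

0.1333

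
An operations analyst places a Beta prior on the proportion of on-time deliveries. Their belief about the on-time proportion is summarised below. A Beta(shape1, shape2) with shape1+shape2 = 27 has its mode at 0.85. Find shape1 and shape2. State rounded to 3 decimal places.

For shape1,shape2>1 the mode is (shape1−1)/(shape1+shape2−2), so shape1 = mode·(κ−2)+1 = 0.85×25+1 = 22.250.
And shape2 = (1−mode)·(κ−2)+1 = 0.15×25+1 = 4.750.

shape1 = 22.250, shape2 = 4.750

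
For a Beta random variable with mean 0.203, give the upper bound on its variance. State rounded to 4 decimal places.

0.1618

Var = μ(1−μ)/(α+β+1), which approaches μ(1−μ) as α+β → 0.
So the supremum is μ(1−μ) = 0.203×0.797 = 0.1618.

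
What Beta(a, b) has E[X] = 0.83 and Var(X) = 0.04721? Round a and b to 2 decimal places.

a = 1.65, b = 0.34

By moment matching, a+b = μ(1−μ)/σ² − 1 = (0.83·0.17)/0.04721 − 1 = 2.9888 − 1 = 1.9888.
Since a/(a+b) = μ, a = 0.83·1.9888 = 1.65 and b = 0.17·1.9888 = 0.34.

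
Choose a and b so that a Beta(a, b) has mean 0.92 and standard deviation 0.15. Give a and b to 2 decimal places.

a = 2.09, b = 0.18

σ² = 0.15² = 0.0225.
With s = a+b, Var = μ(1−μ)/(s+1), so s+1 = (0.92×0.08)/0.0225 = 3.2711 and s = 2.2711.
a = μs = 2.09, b = (1−μ)s = 0.18.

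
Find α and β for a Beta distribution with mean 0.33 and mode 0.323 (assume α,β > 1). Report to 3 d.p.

Let s = α+β. Mean gives α = μs = 0.33s; mode gives (α−1)/(s−2) = 0.323.
Substituting: 0.33s − 1 = 0.323(s−2) = 0.323s − 0.646, so 0.007s = 0.354 and s = 50.5714.
Then α = 0.33×50.5714 = 16.689 and β = s−α = 33.883.

α = 16.689, β = 33.883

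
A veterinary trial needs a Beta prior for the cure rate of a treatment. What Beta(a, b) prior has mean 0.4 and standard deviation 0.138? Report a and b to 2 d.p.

Variance = 0.138² = 0.019044. The moment-matching identity a+b = μ(1−μ)/Var − 1 gives
a+b = 0.24/0.019044 − 1 = 11.6024, so a = μ·11.6024 = 4.64 and b = (1−μ)·11.6024 = 6.96.

a = 4.64, b = 6.96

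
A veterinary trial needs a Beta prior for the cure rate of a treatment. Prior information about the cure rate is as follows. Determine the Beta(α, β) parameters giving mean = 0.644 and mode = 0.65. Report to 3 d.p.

Let s = α+β. Mean gives α = μs = 0.644s; mode gives (α−1)/(s−2) = 0.65.
Substituting: 0.644s − 1 = 0.65(s−2) = 0.65s − 1.30, so -0.006s = -0.30 and s = 50.0000.
Then α = 0.644×50.0000 = 32.200 and β = s−α = 17.800.

α = 32.200, β = 17.800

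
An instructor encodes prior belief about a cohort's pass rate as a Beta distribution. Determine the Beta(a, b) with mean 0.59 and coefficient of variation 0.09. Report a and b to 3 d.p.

a = 50.027, b = 34.765

Var = (CV·μ)² = (0.09×0.59)² = 0.002820.
a+b = μ(1−μ)/Var − 1 = 0.2419/0.002820 − 1 = 84.7920.
Thus a = 0.59·84.7920 = 50.027 and b = 0.41·84.7920 = 34.765.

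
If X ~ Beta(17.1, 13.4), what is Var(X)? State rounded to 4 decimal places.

0.0078

α+β = 30.5 and αβ = 229.14, so Var = αβ/[(α+β)²(α+β+1)] = 229.14/29302.875 = 0.0078.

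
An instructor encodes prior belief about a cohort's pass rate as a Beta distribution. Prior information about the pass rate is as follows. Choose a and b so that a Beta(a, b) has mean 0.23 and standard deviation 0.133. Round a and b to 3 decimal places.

First σ² = 0.017689. Setting a = μn, b = (1−μ)n with n = a+b,
μ(1−μ)/(n+1) = 0.017689 ⇒ n+1 = 0.1771/0.017689 = 10.0119 ⇒ n = 9.0119.
Hence a = 0.23×9.0119 = 2.073, b = 0.77×9.0119 = 6.939.

a = 2.073, b = 6.939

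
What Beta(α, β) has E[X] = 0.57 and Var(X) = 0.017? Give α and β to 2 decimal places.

α = 7.65, β = 5.77

Let s = α+β. The Beta variance is μ(1−μ)/(s+1).
So s+1 = μ(1−μ)/σ² = (0.57×0.43)/0.017 = 0.2451/0.017 = 14.4176, giving s = 13.4176.
Then α = μs = 0.57×13.4176 = 7.65 and β = (1−μ)s = 0.43×13.4176 = 5.77.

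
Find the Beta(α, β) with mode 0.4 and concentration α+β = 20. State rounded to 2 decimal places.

Mode = (α−1)/(κ−2) with κ = α+β, so α−1 = 0.4·18 = 7.20.
α = 8.20; β = κ − α = 11.80.

α = 8.20, β = 11.80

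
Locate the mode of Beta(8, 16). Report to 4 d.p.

The density x^(α−1)(1−x)^(β−1) is maximised at (α−1)/(α+β−2) = 7/22 = 0.3182.

0.3182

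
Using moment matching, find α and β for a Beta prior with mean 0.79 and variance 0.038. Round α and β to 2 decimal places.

α = 2.66, β = 0.71

Let s = α+β. The Beta variance is μ(1−μ)/(s+1).
So s+1 = μ(1−μ)/σ² = (0.79×0.21)/0.038 = 0.1659/0.038 = 4.3658, giving s = 3.3658.
Then α = μs = 0.79×3.3658 = 2.66 and β = (1−μ)s = 0.21×3.3658 = 0.71.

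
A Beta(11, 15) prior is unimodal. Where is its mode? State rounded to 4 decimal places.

0.4167

The density x^(α−1)(1−x)^(β−1) is maximised at (α−1)/(α+β−2) = 10/24 = 0.4167.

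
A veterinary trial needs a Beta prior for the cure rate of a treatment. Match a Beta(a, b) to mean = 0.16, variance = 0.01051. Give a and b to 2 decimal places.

Let s = a+b. The Beta variance is μ(1−μ)/(s+1).
So s+1 = μ(1−μ)/σ² = (0.16×0.84)/0.01051 = 0.1344/0.01051 = 12.7878, giving s = 11.7878.
Then a = μs = 0.16×11.7878 = 1.89 and b = (1−μ)s = 0.84×11.7878 = 9.90.

a = 1.89, b = 9.90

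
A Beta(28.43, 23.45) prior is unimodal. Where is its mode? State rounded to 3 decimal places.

0.550

With α,β > 1, mode = (α−1)/(α+β−2) = 27.43/49.88 = 0.550.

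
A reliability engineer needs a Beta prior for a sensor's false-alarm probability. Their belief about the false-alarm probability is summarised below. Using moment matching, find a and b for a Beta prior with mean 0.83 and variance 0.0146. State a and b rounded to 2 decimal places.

Write ν = a+b; then a = μν and Var = μ(1−μ)/(ν+1).
ν = μ(1−μ)/Var − 1 = 0.1411/0.0146 − 1 = 8.6644.
a = 0.83·8.6644 = 7.19, b = 0.17·8.6644 = 1.47.

a = 7.19, b = 1.47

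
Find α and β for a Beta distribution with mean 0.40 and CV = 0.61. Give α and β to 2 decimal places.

α = 1.21, β = 1.82

σ = CV·μ = 0.61×0.40 = 0.24400, so σ² = 0.059536.
s+1 = μ(1−μ)/σ² = 0.2400/0.059536 = 4.0312, so s = α+β = 3.0312.
α = μs = 1.21, β = (1−μ)s = 1.82.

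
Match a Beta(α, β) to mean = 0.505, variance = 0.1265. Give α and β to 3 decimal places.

Let s = α+β. The Beta variance is μ(1−μ)/(s+1).
So s+1 = μ(1−μ)/σ² = (0.505×0.495)/0.1265 = 0.249975/0.1265 = 1.9761, giving s = 0.9761.
Then α = μs = 0.505×0.9761 = 0.493 and β = (1−μ)s = 0.495×0.9761 = 0.483.

α = 0.493, β = 0.483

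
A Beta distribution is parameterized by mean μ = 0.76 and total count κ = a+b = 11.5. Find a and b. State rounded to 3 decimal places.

a = μκ = 0.76×11.5 = 8.740 and b = (1−μ)κ = 0.24×11.5 = 2.760.

a = 8.740, b = 2.760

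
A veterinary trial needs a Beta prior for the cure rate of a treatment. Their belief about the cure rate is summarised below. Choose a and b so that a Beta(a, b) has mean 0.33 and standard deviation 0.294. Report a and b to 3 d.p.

a = 0.514, b = 1.044

First σ² = 0.086436. Setting a = μn, b = (1−μ)n with n = a+b,
μ(1−μ)/(n+1) = 0.086436 ⇒ n+1 = 0.2211/0.086436 = 2.5580 ⇒ n = 1.5580.
Hence a = 0.33×1.5580 = 0.514, b = 0.67×1.5580 = 1.044.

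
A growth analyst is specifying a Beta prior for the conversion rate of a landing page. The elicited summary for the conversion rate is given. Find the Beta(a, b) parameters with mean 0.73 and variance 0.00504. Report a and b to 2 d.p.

a = 27.82, b = 10.29

Let s = a+b. The Beta variance is μ(1−μ)/(s+1).
So s+1 = μ(1−μ)/σ² = (0.73×0.27)/0.00504 = 0.1971/0.00504 = 39.1071, giving s = 38.1071.
Then a = μs = 0.73×38.1071 = 27.82 and b = (1−μ)s = 0.27×38.1071 = 10.29.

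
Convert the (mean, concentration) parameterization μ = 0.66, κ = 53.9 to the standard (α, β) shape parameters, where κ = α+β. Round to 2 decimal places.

α = 35.57, β = 18.33

α = μκ = 0.66×53.9 = 35.57 and β = (1−μ)κ = 0.34×53.9 = 18.33.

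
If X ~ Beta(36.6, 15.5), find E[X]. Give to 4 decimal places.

0.7025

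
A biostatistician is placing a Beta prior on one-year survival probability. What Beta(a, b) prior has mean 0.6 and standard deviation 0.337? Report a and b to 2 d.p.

a = 0.67, b = 0.45

First σ² = 0.113569. Setting a = μn, b = (1−μ)n with n = a+b,
μ(1−μ)/(n+1) = 0.113569 ⇒ n+1 = 0.24/0.113569 = 2.1133 ⇒ n = 1.1133.
Hence a = 0.6×1.1133 = 0.67, b = 0.4×1.1133 = 0.45.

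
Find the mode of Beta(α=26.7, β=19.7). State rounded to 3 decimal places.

0.579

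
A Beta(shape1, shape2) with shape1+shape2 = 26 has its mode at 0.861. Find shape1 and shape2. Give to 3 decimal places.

shape1 = 21.664, shape2 = 4.336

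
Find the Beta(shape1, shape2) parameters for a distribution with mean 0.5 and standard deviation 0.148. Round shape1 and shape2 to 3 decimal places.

σ² = 0.148² = 0.021904.
With s = shape1+shape2, Var = μ(1−μ)/(s+1), so s+1 = (0.5×0.5)/0.021904 = 11.4134 and s = 10.4134.
shape1 = μs = 5.207, shape2 = (1−μ)s = 5.207.

shape1 = 5.207, shape2 = 5.207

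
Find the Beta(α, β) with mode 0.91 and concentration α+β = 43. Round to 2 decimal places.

α = 38.31, β = 4.69

Mode = (α−1)/(κ−2) with κ = α+β, so α−1 = 0.91·41 = 37.31.
α = 38.31; β = κ − α = 4.69.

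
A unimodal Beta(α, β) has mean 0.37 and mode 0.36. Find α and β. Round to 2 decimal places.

Let s = α+β. Mean gives α = μs = 0.37s; mode gives (α−1)/(s−2) = 0.36.
Substituting: 0.37s − 1 = 0.36(s−2) = 0.36s − 0.72, so 0.01s = 0.28 and s = 28.0000.
Then α = 0.37×28.0000 = 10.36 and β = s−α = 17.64.

α = 10.36, β = 17.64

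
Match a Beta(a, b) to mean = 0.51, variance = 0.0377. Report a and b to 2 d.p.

a = 2.87, b = 2.76

Let s = a+b. The Beta variance is μ(1−μ)/(s+1).
So s+1 = μ(1−μ)/σ² = (0.51×0.49)/0.0377 = 0.2499/0.0377 = 6.6286, giving s = 5.6286.
Then a = μs = 0.51×5.6286 = 2.87 and b = (1−μ)s = 0.49×5.6286 = 2.76.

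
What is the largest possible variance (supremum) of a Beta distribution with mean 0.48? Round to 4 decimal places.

For fixed mean μ the Beta variance is μ(1−μ)/(α+β+1), increasing as α+β decreases.
Its least upper bound (not attained) is μ(1−μ) = 0.48·0.52 = 0.2496.

0.2496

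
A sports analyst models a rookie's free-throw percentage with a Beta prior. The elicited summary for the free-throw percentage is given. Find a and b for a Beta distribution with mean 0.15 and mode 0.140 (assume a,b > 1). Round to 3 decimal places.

a = 10.800, b = 61.200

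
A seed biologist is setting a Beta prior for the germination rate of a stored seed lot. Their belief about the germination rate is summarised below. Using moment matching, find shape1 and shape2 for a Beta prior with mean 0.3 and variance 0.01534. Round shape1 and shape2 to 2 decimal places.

shape1 = 3.81, shape2 = 8.88

By moment matching, shape1+shape2 = μ(1−μ)/σ² − 1 = (0.3·0.7)/0.01534 − 1 = 13.6897 − 1 = 12.6897.
Since shape1/(shape1+shape2) = μ, shape1 = 0.3·12.6897 = 3.81 and shape2 = 0.7·12.6897 = 8.88.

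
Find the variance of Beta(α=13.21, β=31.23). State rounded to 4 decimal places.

Var = αβ/[(α+β)²(α+β+1)] = (13.21×31.23)/(44.44²×45.44) = 412.5483/89740.073984 = 0.0046.

0.0046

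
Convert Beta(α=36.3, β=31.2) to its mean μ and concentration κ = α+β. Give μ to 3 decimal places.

μ = 0.538, κ = 67.5

κ = α+β = 36.3+31.2 = 67.5; μ = α/κ = 36.3/67.5 = 0.538.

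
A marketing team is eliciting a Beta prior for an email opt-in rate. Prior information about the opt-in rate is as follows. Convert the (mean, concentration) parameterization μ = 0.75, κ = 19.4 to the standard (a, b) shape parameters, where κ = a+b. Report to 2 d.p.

Split κ in proportion μ : (1−μ): a = 0.75·19.4 = 14.55, b = 19.4 − 14.55 = 4.85.

a = 14.55, b = 4.85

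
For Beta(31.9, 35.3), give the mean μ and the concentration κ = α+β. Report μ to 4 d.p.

κ = α+β = 31.9+35.3 = 67.2; μ = α/κ = 31.9/67.2 = 0.4747.

μ = 0.4747, κ = 67.2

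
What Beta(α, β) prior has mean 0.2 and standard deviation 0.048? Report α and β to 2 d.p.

α = 13.69, β = 54.76

First σ² = 0.002304. Setting α = μn, β = (1−μ)n with n = α+β,
μ(1−μ)/(n+1) = 0.002304 ⇒ n+1 = 0.16/0.002304 = 69.4444 ⇒ n = 68.4444.
Hence α = 0.2×68.4444 = 13.69, β = 0.8×68.4444 = 54.76.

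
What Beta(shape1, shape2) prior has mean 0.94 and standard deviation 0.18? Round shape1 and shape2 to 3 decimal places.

shape1 = 0.696, shape2 = 0.044

σ² = 0.18² = 0.0324.
With s = shape1+shape2, Var = μ(1−μ)/(s+1), so s+1 = (0.94×0.06)/0.0324 = 1.7407 and s = 0.7407.
shape1 = μs = 0.696, shape2 = (1−μ)s = 0.044.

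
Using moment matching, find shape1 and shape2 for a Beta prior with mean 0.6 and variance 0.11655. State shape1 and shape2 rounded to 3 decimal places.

Write ν = shape1+shape2; then shape1 = μν and Var = μ(1−μ)/(ν+1).
ν = μ(1−μ)/Var − 1 = 0.24/0.11655 − 1 = 1.0592.
shape1 = 0.6·1.0592 = 0.636, shape2 = 0.4·1.0592 = 0.424.

shape1 = 0.636, shape2 = 0.424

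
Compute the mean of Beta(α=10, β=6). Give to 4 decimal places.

0.6250

E[X] = α/(α+β) = 10/16 = 0.6250.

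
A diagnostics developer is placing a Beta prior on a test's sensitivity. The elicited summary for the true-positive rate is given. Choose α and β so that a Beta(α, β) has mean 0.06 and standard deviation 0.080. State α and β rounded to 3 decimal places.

Variance = 0.080² = 0.006400. The moment-matching identity α+β = μ(1−μ)/Var − 1 gives
α+β = 0.0564/0.006400 − 1 = 7.8125, so α = μ·7.8125 = 0.469 and β = (1−μ)·7.8125 = 7.344.

α = 0.469, β = 7.344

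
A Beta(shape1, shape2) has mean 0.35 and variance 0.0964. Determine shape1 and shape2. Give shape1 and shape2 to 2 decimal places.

Let s = shape1+shape2. The Beta variance is μ(1−μ)/(s+1).
So s+1 = μ(1−μ)/σ² = (0.35×0.65)/0.0964 = 0.2275/0.0964 = 2.3600, giving s = 1.3600.
Then shape1 = μs = 0.35×1.3600 = 0.48 and shape2 = (1−μ)s = 0.65×1.3600 = 0.88.

shape1 = 0.48, shape2 = 0.88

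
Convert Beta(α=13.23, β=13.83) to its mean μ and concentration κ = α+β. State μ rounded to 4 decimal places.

κ = α+β = 13.23+13.83 = 27.06; μ = α/κ = 13.23/27.06 = 0.4889.

μ = 0.4889, κ = 27.06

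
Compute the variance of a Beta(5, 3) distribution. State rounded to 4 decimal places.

0.0260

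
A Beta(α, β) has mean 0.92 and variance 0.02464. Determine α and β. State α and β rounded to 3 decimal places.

α = 1.828, β = 0.159

Let s = α+β. The Beta variance is μ(1−μ)/(s+1).
So s+1 = μ(1−μ)/σ² = (0.92×0.08)/0.02464 = 0.0736/0.02464 = 2.9870, giving s = 1.9870.
Then α = μs = 0.92×1.9870 = 1.828 and β = (1−μ)s = 0.08×1.9870 = 0.159.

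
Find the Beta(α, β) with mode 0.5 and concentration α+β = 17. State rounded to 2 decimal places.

For α,β>1 the mode is (α−1)/(α+β−2), so α = mode·(κ−2)+1 = 0.5×15+1 = 8.50.
And β = (1−mode)·(κ−2)+1 = 0.5×15+1 = 8.50.

α = 8.50, β = 8.50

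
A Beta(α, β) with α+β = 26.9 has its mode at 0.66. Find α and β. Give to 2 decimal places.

α = 17.43, β = 9.47

Mode = (α−1)/(κ−2) with κ = α+β, so α−1 = 0.66·24.9 = 16.43.
α = 17.43; β = κ − α = 9.47.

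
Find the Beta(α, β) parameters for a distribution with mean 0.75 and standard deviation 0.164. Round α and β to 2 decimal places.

α = 4.48, β = 1.49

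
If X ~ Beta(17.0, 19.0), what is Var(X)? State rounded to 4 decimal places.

α+β = 36.0 and αβ = 323.00, so Var = αβ/[(α+β)²(α+β+1)] = 323.00/47952.000 = 0.0067.

0.0067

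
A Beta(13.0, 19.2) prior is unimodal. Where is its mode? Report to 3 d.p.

0.397

The density x^(α−1)(1−x)^(β−1) is maximised at (α−1)/(α+β−2) = 12.0/30.2 = 0.397.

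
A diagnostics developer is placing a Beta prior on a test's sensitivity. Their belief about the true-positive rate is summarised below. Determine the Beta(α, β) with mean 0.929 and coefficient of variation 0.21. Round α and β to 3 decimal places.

σ = CV·μ = 0.21×0.929 = 0.19509, so σ² = 0.038060.
s+1 = μ(1−μ)/σ² = 0.065959/0.038060 = 1.7330, so s = α+β = 0.7330.
α = μs = 0.681, β = (1−μ)s = 0.052.

α = 0.681, β = 0.052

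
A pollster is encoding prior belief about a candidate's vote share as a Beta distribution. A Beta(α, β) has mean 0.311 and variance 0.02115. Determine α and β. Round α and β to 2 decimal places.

α = 2.84, β = 6.29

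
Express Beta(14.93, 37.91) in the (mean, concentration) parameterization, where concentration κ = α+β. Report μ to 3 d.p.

κ = α+β = 14.93+37.91 = 52.84; μ = α/κ = 14.93/52.84 = 0.283.

μ = 0.283, κ = 52.84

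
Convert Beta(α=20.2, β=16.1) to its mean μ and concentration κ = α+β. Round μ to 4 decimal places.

μ = 0.5565, κ = 36.3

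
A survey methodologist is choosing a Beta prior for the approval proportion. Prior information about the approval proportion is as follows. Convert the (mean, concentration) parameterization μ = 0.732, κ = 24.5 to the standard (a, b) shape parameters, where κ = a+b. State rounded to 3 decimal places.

Split κ in proportion μ : (1−μ): a = 0.732·24.5 = 17.934, b = 24.5 − 17.934 = 6.566.

a = 17.934, b = 6.566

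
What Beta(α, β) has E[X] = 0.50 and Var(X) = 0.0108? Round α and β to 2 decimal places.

α = 11.07, β = 11.07

By moment matching, α+β = μ(1−μ)/σ² − 1 = (0.50·0.50)/0.0108 − 1 = 23.1481 − 1 = 22.1481.
Since α/(α+β) = μ, α = 0.50·22.1481 = 11.07 and β = 0.50·22.1481 = 11.07.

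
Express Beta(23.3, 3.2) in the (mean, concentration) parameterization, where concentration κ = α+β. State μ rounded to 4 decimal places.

μ = 0.8792, κ = 26.5

κ = α+β = 23.3+3.2 = 26.5; μ = α/κ = 23.3/26.5 = 0.8792.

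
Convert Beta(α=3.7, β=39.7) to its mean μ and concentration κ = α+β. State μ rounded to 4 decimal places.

μ = 0.0853, κ = 43.4

κ = α+β = 3.7+39.7 = 43.4; μ = α/κ = 3.7/43.4 = 0.0853.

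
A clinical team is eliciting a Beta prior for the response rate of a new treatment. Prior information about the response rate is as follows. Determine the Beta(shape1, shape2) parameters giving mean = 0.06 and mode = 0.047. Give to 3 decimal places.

shape1 = 4.182, shape2 = 65.511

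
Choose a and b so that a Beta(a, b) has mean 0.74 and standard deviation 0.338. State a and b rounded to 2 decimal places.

a = 0.51, b = 0.18

Variance = 0.338² = 0.114244. The moment-matching identity a+b = μ(1−μ)/Var − 1 gives
a+b = 0.1924/0.114244 − 1 = 0.6841, so a = μ·0.6841 = 0.51 and b = (1−μ)·0.6841 = 0.18.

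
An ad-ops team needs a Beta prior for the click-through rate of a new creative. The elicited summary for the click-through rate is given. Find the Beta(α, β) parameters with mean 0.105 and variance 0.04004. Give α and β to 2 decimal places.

α = 0.14, β = 1.21

Write ν = α+β; then α = μν and Var = μ(1−μ)/(ν+1).
ν = μ(1−μ)/Var − 1 = 0.093975/0.04004 − 1 = 1.3470.
α = 0.105·1.3470 = 0.14, β = 0.895·1.3470 = 1.21.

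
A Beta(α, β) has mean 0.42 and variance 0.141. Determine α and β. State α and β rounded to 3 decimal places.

α = 0.306, β = 0.422

Let s = α+β. The Beta variance is μ(1−μ)/(s+1).
So s+1 = μ(1−μ)/σ² = (0.42×0.58)/0.141 = 0.2436/0.141 = 1.7277, giving s = 0.7277.
Then α = μs = 0.42×0.7277 = 0.306 and β = (1−μ)s = 0.58×0.7277 = 0.422.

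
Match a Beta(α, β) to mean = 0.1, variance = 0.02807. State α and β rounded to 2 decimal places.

By moment matching, α+β = μ(1−μ)/σ² − 1 = (0.1·0.9)/0.02807 − 1 = 3.2063 − 1 = 2.2063.
Since α/(α+β) = μ, α = 0.1·2.2063 = 0.22 and β = 0.9·2.2063 = 1.99.

α = 0.22, β = 1.99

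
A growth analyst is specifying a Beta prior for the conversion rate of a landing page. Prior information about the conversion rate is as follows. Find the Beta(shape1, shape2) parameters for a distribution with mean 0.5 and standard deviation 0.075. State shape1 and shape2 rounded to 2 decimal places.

σ² = 0.075² = 0.005625.
With s = shape1+shape2, Var = μ(1−μ)/(s+1), so s+1 = (0.5×0.5)/0.005625 = 44.4444 and s = 43.4444.
shape1 = μs = 21.72, shape2 = (1−μ)s = 21.72.

shape1 = 21.72, shape2 = 21.72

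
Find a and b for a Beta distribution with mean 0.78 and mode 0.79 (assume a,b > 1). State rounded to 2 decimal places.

With s = a+b: μ = a/s and mode = (a−1)/(s−2). Eliminating a = μs,
μs − 1 = m(s−2) ⇒ s(μ−m) = 1−2m ⇒ s = -0.58/-0.01 = 58.0000.
So a = μs = 45.24, b = (1−μ)s = 12.76.

a = 45.24, b = 12.76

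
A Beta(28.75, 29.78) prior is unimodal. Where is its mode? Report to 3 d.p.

0.491

With α,β > 1, mode = (α−1)/(α+β−2) = 27.75/56.53 = 0.491.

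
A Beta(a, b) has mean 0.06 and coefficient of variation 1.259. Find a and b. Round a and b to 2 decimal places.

a = 0.53, b = 8.35

Var = (CV·μ)² = (1.259×0.06)² = 0.005706.
a+b = μ(1−μ)/Var − 1 = 0.0564/0.005706 − 1 = 8.8838.
Thus a = 0.06·8.8838 = 0.53 and b = 0.94·8.8838 = 8.35.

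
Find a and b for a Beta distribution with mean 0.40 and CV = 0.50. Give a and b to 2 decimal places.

σ = CV·μ = 0.50×0.40 = 0.20000, so σ² = 0.040000.
s+1 = μ(1−μ)/σ² = 0.2400/0.040000 = 6.0000, so s = a+b = 5.0000.
a = μs = 2.00, b = (1−μ)s = 3.00.

a = 2.00, b = 3.00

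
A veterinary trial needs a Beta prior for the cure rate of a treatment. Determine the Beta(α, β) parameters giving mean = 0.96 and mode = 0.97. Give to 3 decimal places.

α = 90.240, β = 3.760

Let s = α+β. Mean gives α = μs = 0.96s; mode gives (α−1)/(s−2) = 0.97.
Substituting: 0.96s − 1 = 0.97(s−2) = 0.97s − 1.94, so -0.01s = -0.94 and s = 94.0000.
Then α = 0.96×94.0000 = 90.240 and β = s−α = 3.760.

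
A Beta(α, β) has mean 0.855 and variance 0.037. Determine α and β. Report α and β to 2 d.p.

α = 2.01, β = 0.34

Write ν = α+β; then α = μν and Var = μ(1−μ)/(ν+1).
ν = μ(1−μ)/Var − 1 = 0.123975/0.037 − 1 = 2.3507.
α = 0.855·2.3507 = 2.01, β = 0.145·2.3507 = 0.34.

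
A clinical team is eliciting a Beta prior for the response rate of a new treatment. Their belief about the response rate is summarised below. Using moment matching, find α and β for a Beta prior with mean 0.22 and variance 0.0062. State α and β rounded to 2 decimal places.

Let s = α+β. The Beta variance is μ(1−μ)/(s+1).
So s+1 = μ(1−μ)/σ² = (0.22×0.78)/0.0062 = 0.1716/0.0062 = 27.6774, giving s = 26.6774.
Then α = μs = 0.22×26.6774 = 5.87 and β = (1−μ)s = 0.78×26.6774 = 20.81.

α = 5.87, β = 20.81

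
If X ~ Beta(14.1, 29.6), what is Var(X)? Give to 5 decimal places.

0.00489

α+β = 43.7 and αβ = 417.36, so Var = αβ/[(α+β)²(α+β+1)] = 417.36/85363.143 = 0.00489.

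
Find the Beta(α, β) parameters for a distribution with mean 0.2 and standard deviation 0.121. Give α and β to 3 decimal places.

α = 1.986, β = 7.943

Variance = 0.121² = 0.014641. The moment-matching identity α+β = μ(1−μ)/Var − 1 gives
α+β = 0.16/0.014641 − 1 = 9.9282, so α = μ·9.9282 = 1.986 and β = (1−μ)·9.9282 = 7.943.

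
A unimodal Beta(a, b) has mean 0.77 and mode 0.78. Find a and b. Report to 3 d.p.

With s = a+b: μ = a/s and mode = (a−1)/(s−2). Eliminating a = μs,
μs − 1 = m(s−2) ⇒ s(μ−m) = 1−2m ⇒ s = -0.56/-0.01 = 56.0000.
So a = μs = 43.120, b = (1−μ)s = 12.880.

a = 43.120, b = 12.880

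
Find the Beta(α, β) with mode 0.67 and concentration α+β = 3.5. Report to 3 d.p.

For α,β>1 the mode is (α−1)/(α+β−2), so α = mode·(κ−2)+1 = 0.67×1.5+1 = 2.005.
And β = (1−mode)·(κ−2)+1 = 0.33×1.5+1 = 1.495.

α = 2.005, β = 1.495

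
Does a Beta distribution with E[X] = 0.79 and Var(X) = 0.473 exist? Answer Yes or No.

The Beta variance bound is σ² < μ(1−μ).
Here μ(1−μ) = 0.79×0.21 = 0.1659, and 0.473 ≥ 0.1659.

No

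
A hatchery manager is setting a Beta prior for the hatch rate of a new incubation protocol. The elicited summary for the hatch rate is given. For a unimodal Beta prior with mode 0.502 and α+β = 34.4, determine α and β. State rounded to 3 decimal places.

α = 17.265, β = 17.135

Mode = (α−1)/(κ−2) with κ = α+β, so α−1 = 0.502·32.4 = 16.265.
α = 17.265; β = κ − α = 17.135.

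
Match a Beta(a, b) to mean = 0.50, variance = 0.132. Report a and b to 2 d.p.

a = 0.45, b = 0.45

Let s = a+b. The Beta variance is μ(1−μ)/(s+1).
So s+1 = μ(1−μ)/σ² = (0.50×0.50)/0.132 = 0.2500/0.132 = 1.8939, giving s = 0.8939.
Then a = μs = 0.50×0.8939 = 0.45 and b = (1−μ)s = 0.50×0.8939 = 0.45.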